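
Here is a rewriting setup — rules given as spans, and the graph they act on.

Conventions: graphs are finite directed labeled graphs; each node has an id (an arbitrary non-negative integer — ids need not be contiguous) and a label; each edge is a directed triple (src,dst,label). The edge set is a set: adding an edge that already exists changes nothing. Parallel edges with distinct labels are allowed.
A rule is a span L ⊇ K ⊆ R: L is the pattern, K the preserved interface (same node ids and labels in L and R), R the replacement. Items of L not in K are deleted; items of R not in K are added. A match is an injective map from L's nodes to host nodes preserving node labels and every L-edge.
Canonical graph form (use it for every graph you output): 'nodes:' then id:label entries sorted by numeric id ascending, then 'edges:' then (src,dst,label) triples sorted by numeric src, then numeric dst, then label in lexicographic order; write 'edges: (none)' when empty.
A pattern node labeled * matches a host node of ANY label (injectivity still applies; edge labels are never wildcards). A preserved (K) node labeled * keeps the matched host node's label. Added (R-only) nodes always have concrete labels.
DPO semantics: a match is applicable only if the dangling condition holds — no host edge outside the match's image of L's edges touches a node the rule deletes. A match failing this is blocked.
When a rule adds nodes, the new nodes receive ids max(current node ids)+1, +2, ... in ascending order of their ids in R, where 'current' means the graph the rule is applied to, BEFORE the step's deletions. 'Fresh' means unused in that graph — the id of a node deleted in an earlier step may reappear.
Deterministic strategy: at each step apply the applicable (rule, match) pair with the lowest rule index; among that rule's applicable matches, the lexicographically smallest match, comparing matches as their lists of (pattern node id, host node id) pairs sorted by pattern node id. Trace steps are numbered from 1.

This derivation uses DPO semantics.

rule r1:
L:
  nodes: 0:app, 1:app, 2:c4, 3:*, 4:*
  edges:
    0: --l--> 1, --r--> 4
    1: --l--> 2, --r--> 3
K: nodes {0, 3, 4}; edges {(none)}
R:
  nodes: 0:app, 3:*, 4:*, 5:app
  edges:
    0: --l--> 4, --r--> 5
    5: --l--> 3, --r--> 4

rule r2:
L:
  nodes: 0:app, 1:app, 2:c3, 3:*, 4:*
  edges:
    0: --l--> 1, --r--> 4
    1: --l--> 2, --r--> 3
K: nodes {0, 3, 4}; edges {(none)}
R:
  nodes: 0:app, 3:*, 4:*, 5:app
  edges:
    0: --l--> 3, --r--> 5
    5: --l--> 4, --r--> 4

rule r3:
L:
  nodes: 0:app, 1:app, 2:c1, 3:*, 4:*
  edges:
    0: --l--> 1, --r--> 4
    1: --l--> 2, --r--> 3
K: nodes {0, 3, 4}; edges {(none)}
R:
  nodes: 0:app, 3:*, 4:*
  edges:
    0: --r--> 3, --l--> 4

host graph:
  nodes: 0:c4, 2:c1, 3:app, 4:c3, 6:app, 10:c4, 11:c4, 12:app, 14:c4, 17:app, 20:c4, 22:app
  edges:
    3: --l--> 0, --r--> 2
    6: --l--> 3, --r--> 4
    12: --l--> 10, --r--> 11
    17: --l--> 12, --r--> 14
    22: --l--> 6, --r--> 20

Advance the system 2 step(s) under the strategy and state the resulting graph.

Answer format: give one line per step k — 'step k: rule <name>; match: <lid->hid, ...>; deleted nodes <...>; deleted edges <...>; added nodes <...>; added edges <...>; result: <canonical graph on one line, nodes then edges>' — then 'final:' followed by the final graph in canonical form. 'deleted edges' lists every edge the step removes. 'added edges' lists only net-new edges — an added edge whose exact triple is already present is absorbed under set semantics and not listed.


step 1: rule r1; match: 0->6, 1->3, 2->0, 3->2, 4->4; deleted nodes 0, 3; deleted edges (3,0,l); (3,2,r); (6,3,l); (6,4,r); added nodes 23; added edges (6,4,l); (6,23,r); (23,2,l); (23,4,r); result: nodes: 2:c1, 4:c3, 6:app, 10:c4, 11:c4, 12:app, 14:c4, 17:app, 20:c4, 22:app, 23:app edges: (6,4,l); (6,23,r); (12,10,l); (12,11,r); (17,12,l); (17,14,r); (22,6,l); (22,20,r); (23,2,l); (23,4,r)
step 2: rule r1; match: 0->17, 1->12, 2->10, 3->11, 4->14; deleted nodes 10, 12; deleted edges (12,10,l); (12,11,r); (17,12,l); (17,14,r); added nodes 24; added edges (17,14,l); (17,24,r); (24,11,l); (24,14,r); result: nodes: 2:c1, 4:c3, 6:app, 11:c4, 14:c4, 17:app, 20:c4, 22:app, 23:app, 24:app edges: (6,4,l); (6,23,r); (17,14,l); (17,24,r); (22,6,l); (22,20,r); (23,2,l); (23,4,r); (24,11,l); (24,14,r)
final:
nodes: 2:c1, 4:c3, 6:app, 11:c4, 14:c4, 17:app, 20:c4, 22:app, 23:app, 24:app
edges: (6,4,l); (6,23,r); (17,14,l); (17,24,r); (22,6,l); (22,20,r); (23,2,l); (23,4,r); (24,11,l); (24,14,r)


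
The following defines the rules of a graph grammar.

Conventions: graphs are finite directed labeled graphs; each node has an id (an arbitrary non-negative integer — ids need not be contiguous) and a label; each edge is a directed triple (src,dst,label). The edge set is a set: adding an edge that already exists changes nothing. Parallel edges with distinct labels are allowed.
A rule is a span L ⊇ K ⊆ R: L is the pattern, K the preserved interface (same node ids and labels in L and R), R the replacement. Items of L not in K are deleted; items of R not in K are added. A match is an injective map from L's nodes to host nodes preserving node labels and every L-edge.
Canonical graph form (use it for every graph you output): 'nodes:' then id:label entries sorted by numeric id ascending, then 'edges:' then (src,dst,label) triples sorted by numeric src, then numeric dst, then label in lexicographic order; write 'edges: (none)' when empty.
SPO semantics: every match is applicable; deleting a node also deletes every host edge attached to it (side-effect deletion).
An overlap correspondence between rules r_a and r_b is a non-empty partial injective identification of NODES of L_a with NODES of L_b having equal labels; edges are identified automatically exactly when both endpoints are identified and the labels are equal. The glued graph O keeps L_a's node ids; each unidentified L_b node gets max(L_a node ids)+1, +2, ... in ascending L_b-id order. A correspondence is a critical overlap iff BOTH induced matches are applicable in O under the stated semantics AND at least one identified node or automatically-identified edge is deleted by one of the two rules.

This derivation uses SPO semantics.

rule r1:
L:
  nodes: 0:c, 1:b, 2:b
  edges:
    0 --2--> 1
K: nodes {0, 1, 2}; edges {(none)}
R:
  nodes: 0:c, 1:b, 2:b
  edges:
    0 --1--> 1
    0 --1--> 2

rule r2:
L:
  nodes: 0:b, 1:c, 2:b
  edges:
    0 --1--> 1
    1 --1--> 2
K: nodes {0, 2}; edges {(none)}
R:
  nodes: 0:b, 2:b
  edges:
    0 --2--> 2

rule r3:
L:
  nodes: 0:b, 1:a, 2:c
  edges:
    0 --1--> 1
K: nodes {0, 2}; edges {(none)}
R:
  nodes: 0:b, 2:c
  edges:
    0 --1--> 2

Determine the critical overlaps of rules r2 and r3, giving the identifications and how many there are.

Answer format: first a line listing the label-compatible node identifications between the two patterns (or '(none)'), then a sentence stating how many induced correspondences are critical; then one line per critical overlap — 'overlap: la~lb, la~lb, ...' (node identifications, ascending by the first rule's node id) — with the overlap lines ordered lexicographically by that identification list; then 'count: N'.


label-compatible node identifications between L(r2) and L(r3): 0~0, 1~2, 2~0
3 of the induced correspondences are critical overlaps of r2 and r3.
overlap: 0~0, 1~2
overlap: 1~2
overlap: 1~2, 2~0
count: 3


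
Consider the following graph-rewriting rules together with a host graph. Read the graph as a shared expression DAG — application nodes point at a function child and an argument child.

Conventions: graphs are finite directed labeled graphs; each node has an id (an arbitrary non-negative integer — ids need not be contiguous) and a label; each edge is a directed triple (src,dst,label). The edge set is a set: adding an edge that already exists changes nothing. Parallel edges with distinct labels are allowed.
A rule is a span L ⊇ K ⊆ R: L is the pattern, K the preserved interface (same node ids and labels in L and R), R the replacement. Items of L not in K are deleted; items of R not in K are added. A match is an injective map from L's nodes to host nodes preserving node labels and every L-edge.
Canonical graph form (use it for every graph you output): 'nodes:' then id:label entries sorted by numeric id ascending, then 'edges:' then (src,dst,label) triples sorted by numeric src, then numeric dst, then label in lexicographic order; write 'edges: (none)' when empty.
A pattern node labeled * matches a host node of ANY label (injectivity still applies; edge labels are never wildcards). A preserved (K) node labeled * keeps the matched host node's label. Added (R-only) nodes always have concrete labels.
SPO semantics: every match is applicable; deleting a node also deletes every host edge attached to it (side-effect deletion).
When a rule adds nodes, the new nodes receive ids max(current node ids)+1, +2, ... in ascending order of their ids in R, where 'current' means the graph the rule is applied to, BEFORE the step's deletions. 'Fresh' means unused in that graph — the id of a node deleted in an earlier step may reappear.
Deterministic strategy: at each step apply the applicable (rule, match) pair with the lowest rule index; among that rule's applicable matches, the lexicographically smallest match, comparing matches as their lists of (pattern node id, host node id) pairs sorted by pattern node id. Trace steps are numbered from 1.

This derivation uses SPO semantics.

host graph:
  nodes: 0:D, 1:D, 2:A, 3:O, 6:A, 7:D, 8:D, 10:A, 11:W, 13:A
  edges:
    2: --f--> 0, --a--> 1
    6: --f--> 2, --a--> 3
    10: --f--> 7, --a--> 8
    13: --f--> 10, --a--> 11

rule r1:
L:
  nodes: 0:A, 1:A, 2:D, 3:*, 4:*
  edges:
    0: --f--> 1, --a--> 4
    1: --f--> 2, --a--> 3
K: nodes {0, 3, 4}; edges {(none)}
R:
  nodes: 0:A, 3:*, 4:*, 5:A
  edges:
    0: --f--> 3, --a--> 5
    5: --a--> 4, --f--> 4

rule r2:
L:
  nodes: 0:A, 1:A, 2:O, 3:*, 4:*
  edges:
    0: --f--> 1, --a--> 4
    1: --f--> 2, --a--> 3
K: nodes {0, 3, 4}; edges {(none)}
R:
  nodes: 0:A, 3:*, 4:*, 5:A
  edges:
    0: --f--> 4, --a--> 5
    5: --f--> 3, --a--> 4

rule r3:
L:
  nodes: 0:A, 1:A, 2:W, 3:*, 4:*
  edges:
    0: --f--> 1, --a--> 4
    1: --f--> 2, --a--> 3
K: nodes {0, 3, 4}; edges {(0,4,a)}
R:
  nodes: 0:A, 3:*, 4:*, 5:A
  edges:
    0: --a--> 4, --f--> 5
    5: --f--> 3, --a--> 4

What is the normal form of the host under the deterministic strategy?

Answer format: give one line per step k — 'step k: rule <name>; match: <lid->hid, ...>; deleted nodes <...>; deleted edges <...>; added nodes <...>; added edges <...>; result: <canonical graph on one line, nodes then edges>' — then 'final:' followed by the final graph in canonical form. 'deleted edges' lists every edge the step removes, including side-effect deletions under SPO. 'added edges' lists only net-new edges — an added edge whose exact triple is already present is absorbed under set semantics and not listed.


step 1: rule r1; match: 0->6, 1->2, 2->0, 3->1, 4->3; deleted nodes 0, 2; deleted edges (2,0,f); (2,1,a); (6,2,f); (6,3,a); added nodes 14; added edges (6,1,f); (6,14,a); (14,3,a); (14,3,f); result: nodes: 1:D, 3:O, 6:A, 7:D, 8:D, 10:A, 11:W, 13:A, 14:A edges: (6,1,f); (6,14,a); (10,7,f); (10,8,a); (13,10,f); (13,11,a); (14,3,a); (14,3,f)
step 2: rule r1; match: 0->13, 1->10, 2->7, 3->8, 4->11; deleted nodes 7, 10; deleted edges (10,7,f); (10,8,a); (13,10,f); (13,11,a); added nodes 15; added edges (13,8,f); (13,15,a); (15,11,a); (15,11,f); result: nodes: 1:D, 3:O, 6:A, 8:D, 11:W, 13:A, 14:A, 15:A edges: (6,1,f); (6,14,a); (13,8,f); (13,15,a); (14,3,a); (14,3,f); (15,11,a); (15,11,f)
final:
nodes: 1:D, 3:O, 6:A, 8:D, 11:W, 13:A, 14:A, 15:A
edges: (6,1,f); (6,14,a); (13,8,f); (13,15,a); (14,3,a); (14,3,f); (15,11,a); (15,11,f)


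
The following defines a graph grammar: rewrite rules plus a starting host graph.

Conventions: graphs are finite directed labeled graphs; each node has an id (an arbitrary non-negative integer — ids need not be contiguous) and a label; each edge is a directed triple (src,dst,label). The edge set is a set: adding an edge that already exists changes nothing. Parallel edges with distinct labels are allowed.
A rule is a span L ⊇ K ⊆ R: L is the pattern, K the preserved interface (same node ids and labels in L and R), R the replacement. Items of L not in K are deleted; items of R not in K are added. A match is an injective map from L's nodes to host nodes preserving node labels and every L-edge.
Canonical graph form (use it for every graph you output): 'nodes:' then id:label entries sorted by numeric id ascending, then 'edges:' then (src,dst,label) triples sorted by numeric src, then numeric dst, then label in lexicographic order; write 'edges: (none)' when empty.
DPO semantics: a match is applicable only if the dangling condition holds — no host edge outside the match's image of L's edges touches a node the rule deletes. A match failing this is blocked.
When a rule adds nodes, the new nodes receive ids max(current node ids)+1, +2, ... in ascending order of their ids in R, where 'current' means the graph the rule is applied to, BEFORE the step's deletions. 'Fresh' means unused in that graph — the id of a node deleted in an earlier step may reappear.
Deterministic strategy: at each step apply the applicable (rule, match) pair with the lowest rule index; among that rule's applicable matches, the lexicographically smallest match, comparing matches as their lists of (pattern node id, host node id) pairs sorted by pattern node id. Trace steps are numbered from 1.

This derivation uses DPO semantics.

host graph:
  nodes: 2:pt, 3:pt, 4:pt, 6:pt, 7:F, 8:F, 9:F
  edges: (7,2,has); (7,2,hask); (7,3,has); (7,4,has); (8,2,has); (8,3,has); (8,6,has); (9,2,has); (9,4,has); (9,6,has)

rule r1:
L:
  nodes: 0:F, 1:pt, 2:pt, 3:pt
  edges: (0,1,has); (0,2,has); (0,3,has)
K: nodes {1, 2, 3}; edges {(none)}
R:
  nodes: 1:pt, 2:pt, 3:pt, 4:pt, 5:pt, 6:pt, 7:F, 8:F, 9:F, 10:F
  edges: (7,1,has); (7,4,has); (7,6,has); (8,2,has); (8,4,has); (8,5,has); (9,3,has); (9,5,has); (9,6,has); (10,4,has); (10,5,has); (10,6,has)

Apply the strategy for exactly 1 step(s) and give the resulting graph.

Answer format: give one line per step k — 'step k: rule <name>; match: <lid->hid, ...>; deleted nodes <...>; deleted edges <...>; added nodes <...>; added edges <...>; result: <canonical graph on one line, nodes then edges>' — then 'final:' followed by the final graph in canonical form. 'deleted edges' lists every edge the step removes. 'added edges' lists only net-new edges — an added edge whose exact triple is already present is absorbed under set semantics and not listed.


step 1: rule r1; match: 0->8, 1->2, 2->3, 3->6; deleted nodes 8; deleted edges (8,2,has); (8,3,has); (8,6,has); added nodes 10, 11, 12, 13, 14, 15, 16; added edges (13,2,has); (13,10,has); (13,12,has); (14,3,has); (14,10,has); (14,11,has); (15,6,has); (15,11,has); (15,12,has); (16,10,has); (16,11,has); (16,12,has); result: nodes: 2:pt, 3:pt, 4:pt, 6:pt, 7:F, 9:F, 10:pt, 11:pt, 12:pt, 13:F, 14:F, 15:F, 16:F edges: (7,2,has); (7,2,hask); (7,3,has); (7,4,has); (9,2,has); (9,4,has); (9,6,has); (13,2,has); (13,10,has); (13,12,has); (14,3,has); (14,10,has); (14,11,has); (15,6,has); (15,11,has); (15,12,has); (16,10,has); (16,11,has); (16,12,has)
final:
nodes: 2:pt, 3:pt, 4:pt, 6:pt, 7:F, 9:F, 10:pt, 11:pt, 12:pt, 13:F, 14:F, 15:F, 16:F
edges: (7,2,has); (7,2,hask); (7,3,has); (7,4,has); (9,2,has); (9,4,has); (9,6,has); (13,2,has); (13,10,has); (13,12,has); (14,3,has); (14,10,has); (14,11,has); (15,6,has); (15,11,has); (15,12,has); (16,10,has); (16,11,has); (16,12,has)


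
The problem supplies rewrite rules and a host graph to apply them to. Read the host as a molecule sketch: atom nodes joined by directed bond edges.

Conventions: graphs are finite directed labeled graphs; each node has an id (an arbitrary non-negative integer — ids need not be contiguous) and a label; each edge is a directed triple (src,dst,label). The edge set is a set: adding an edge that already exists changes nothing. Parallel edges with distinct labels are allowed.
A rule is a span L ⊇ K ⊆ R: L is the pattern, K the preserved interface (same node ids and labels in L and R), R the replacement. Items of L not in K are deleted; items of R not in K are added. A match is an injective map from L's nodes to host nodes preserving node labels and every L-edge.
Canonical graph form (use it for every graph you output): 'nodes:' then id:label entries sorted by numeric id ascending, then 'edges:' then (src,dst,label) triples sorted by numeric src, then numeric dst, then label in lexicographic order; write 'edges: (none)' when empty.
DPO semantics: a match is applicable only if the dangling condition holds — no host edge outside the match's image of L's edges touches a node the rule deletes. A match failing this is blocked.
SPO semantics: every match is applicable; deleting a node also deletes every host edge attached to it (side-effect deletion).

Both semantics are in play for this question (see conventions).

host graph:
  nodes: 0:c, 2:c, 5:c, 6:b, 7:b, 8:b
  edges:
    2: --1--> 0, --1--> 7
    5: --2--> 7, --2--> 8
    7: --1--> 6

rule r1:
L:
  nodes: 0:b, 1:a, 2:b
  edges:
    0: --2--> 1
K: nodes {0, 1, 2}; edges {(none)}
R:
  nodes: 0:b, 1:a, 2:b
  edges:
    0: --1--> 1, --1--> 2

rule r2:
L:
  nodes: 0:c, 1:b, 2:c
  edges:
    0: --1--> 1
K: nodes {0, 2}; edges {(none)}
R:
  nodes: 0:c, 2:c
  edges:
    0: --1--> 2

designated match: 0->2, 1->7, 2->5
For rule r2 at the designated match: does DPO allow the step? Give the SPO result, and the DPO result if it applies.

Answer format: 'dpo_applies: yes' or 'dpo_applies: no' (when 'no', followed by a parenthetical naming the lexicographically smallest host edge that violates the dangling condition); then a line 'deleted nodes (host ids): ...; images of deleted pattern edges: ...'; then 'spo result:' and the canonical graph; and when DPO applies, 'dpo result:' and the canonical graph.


dpo_applies: no
(the rule deletes node 7, which keeps host edge (5,7,2) outside the match image — the dangling condition fails, DPO blocks; SPO proceeds and side-deletes such edges)
deleted nodes (host ids): 7; images of deleted pattern edges: (2,7,1)
spo result:
nodes: 0:c, 2:c, 5:c, 6:b, 8:b
edges: (2,0,1); (2,5,1); (5,8,2)


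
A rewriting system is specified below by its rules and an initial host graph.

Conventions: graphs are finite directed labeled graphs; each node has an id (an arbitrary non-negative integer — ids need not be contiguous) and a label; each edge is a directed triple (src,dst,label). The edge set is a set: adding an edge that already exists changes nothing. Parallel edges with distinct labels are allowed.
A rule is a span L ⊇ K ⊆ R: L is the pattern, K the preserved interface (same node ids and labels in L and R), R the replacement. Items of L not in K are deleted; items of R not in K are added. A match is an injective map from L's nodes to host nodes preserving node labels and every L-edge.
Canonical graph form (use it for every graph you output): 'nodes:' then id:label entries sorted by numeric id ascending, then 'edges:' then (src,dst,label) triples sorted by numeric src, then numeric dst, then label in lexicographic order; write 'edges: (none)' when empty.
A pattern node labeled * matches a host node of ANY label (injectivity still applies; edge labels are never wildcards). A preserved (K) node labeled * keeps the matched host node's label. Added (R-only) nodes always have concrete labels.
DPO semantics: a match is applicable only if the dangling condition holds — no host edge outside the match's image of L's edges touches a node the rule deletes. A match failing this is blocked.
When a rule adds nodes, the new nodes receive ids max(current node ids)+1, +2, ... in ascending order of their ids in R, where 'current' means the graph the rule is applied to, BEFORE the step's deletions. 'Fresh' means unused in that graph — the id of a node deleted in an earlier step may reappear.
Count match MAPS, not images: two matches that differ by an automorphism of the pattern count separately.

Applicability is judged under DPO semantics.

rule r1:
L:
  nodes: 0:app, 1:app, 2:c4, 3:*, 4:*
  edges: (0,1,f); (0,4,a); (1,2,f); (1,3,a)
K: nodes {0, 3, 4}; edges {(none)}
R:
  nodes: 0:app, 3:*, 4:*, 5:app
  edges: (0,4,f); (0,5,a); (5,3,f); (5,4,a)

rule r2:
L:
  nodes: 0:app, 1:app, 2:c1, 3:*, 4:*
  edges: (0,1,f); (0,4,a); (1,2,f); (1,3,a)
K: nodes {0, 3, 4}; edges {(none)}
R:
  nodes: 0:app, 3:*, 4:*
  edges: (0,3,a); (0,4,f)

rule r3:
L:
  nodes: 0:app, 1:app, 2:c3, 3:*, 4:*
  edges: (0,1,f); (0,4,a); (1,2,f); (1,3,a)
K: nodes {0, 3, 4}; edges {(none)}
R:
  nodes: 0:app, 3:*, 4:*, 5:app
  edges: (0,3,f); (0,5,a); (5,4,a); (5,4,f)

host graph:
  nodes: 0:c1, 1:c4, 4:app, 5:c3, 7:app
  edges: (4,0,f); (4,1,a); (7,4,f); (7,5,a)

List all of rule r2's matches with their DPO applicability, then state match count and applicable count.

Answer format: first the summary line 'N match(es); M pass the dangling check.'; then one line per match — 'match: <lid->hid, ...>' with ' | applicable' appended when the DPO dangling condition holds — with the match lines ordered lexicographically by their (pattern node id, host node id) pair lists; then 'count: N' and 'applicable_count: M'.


1 match(es); 1 pass the dangling check.
match: 0->7, 1->4, 2->0, 3->1, 4->5 | applicable
count: 1
applicable_count: 1


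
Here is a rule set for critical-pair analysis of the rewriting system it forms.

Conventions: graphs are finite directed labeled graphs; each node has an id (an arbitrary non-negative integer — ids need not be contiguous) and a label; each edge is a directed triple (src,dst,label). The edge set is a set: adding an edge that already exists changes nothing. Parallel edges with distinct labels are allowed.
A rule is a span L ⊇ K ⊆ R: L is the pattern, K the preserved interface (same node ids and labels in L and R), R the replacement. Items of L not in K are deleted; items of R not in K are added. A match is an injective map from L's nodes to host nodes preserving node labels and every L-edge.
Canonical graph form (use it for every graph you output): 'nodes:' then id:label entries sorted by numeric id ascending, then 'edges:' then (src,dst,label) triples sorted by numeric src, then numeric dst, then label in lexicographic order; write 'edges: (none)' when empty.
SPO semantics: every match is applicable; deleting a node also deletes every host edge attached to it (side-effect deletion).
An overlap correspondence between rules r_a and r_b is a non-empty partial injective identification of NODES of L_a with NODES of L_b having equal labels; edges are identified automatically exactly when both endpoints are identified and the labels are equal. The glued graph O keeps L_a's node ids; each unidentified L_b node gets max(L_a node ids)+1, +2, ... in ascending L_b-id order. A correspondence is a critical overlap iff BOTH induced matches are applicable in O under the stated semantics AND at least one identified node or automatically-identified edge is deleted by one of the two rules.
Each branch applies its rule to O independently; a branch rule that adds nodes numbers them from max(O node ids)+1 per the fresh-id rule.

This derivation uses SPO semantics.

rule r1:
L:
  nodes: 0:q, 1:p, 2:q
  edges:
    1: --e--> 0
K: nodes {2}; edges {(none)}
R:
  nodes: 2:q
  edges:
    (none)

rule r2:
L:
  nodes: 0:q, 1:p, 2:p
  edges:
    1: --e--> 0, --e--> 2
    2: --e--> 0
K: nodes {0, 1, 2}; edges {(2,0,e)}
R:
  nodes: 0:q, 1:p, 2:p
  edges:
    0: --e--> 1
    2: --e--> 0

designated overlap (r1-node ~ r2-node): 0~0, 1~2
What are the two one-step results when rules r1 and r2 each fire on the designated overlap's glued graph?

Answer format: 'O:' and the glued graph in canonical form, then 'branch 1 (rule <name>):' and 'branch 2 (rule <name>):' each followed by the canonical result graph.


O:
nodes: 0:q, 1:p, 2:q, 3:p
edges: (1,0,e); (3,0,e); (3,1,e)
branch 1 (rule r1):
nodes: 2:q, 3:p
edges: (none)
branch 2 (rule r2):
nodes: 0:q, 1:p, 2:q, 3:p
edges: (0,3,e); (1,0,e)


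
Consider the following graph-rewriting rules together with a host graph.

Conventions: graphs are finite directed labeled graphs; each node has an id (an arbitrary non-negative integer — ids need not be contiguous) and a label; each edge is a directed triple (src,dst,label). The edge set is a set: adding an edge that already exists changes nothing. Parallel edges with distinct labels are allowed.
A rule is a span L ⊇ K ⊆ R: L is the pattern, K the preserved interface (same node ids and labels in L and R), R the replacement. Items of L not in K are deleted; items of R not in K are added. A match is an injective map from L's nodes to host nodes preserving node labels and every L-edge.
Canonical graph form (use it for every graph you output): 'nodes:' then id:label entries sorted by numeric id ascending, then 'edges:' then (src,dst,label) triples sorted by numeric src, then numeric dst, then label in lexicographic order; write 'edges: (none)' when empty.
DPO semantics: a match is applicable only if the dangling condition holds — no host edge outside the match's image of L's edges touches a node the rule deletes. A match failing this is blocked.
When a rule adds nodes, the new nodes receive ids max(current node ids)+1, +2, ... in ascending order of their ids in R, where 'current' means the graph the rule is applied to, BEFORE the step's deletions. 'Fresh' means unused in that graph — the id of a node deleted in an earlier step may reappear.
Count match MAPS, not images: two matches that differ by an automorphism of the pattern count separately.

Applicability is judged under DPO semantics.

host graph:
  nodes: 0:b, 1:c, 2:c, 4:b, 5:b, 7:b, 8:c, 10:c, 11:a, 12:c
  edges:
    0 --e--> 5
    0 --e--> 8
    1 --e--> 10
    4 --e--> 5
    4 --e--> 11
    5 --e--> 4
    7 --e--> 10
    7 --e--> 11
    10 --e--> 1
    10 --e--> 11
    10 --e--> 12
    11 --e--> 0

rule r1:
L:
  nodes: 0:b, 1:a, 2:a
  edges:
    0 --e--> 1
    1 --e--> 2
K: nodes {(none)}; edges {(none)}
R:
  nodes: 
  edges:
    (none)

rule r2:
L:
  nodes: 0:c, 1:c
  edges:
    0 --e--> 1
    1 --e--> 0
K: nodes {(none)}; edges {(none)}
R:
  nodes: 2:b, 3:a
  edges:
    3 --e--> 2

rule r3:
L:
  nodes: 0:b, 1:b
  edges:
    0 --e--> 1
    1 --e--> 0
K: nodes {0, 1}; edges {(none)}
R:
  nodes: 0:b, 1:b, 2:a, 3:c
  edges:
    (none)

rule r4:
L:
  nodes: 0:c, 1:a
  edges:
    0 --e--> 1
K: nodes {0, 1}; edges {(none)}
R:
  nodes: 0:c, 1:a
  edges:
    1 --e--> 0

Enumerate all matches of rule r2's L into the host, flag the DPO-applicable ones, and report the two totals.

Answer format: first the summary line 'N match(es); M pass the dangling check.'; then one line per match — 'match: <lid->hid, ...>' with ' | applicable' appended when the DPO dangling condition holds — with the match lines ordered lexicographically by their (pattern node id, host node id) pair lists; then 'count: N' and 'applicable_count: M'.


2 match(es); 0 pass the dangling check.
match: 0->1, 1->10
match: 0->10, 1->1
count: 2
applicable_count: 0


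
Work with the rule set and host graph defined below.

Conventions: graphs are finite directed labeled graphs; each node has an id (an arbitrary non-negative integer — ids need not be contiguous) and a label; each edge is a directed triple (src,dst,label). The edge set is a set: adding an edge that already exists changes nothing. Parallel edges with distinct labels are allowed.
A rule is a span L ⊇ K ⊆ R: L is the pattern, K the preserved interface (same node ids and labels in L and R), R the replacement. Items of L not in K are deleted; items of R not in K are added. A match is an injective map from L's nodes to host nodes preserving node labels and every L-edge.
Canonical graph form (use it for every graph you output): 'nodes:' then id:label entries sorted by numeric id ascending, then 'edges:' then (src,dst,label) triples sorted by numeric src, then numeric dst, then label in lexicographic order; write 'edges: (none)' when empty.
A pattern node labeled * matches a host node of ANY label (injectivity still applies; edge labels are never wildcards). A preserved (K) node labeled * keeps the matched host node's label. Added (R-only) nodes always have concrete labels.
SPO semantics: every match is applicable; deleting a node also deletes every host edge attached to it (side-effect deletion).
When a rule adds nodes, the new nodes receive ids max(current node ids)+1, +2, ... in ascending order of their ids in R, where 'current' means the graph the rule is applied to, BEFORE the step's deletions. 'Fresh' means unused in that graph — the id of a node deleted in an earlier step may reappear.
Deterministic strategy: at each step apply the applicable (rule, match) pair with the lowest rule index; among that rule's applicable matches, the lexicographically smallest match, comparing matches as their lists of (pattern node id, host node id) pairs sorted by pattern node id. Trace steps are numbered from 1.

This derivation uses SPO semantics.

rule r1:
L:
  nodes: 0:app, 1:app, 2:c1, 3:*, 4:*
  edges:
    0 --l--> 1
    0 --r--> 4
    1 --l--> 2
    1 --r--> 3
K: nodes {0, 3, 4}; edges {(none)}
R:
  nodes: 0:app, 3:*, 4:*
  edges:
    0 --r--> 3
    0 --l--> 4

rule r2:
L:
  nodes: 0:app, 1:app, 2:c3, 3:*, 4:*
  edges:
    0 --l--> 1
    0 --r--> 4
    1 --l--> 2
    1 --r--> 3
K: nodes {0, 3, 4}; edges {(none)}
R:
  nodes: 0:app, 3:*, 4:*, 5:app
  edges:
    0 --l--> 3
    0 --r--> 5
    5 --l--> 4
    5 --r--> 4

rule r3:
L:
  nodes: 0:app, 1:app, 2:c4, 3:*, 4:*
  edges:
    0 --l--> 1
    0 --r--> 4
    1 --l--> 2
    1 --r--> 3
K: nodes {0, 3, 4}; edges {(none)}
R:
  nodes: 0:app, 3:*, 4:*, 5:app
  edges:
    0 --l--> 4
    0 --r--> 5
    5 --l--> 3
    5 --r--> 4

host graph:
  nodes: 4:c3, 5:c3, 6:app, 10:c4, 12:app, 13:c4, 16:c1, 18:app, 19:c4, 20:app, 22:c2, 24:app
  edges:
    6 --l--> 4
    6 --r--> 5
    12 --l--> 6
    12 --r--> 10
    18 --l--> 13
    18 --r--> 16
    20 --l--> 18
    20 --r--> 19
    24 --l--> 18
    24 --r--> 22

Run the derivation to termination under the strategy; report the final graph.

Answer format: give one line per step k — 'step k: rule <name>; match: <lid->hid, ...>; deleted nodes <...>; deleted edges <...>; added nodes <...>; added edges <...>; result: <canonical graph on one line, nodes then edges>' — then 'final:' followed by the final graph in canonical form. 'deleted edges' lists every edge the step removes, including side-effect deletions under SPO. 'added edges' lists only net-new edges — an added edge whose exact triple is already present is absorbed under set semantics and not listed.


step 1: rule r2; match: 0->12, 1->6, 2->4, 3->5, 4->10; deleted nodes 4, 6; deleted edges (6,4,l); (6,5,r); (12,6,l); (12,10,r); added nodes 25; added edges (12,5,l); (12,25,r); (25,10,l); (25,10,r); result: nodes: 5:c3, 10:c4, 12:app, 13:c4, 16:c1, 18:app, 19:c4, 20:app, 22:c2, 24:app, 25:app edges: (12,5,l); (12,25,r); (18,13,l); (18,16,r); (20,18,l); (20,19,r); (24,18,l); (24,22,r); (25,10,l); (25,10,r)
step 2: rule r3; match: 0->20, 1->18, 2->13, 3->16, 4->19; deleted nodes 13, 18; deleted edges (18,13,l); (18,16,r); (20,18,l); (20,19,r); (24,18,l); added nodes 26; added edges (20,19,l); (20,26,r); (26,16,l); (26,19,r); result: nodes: 5:c3, 10:c4, 12:app, 16:c1, 19:c4, 20:app, 22:c2, 24:app, 25:app, 26:app edges: (12,5,l); (12,25,r); (20,19,l); (20,26,r); (24,22,r); (25,10,l); (25,10,r); (26,16,l); (26,19,r)
final:
nodes: 5:c3, 10:c4, 12:app, 16:c1, 19:c4, 20:app, 22:c2, 24:app, 25:app, 26:app
edges: (12,5,l); (12,25,r); (20,19,l); (20,26,r); (24,22,r); (25,10,l); (25,10,r); (26,16,l); (26,19,r)


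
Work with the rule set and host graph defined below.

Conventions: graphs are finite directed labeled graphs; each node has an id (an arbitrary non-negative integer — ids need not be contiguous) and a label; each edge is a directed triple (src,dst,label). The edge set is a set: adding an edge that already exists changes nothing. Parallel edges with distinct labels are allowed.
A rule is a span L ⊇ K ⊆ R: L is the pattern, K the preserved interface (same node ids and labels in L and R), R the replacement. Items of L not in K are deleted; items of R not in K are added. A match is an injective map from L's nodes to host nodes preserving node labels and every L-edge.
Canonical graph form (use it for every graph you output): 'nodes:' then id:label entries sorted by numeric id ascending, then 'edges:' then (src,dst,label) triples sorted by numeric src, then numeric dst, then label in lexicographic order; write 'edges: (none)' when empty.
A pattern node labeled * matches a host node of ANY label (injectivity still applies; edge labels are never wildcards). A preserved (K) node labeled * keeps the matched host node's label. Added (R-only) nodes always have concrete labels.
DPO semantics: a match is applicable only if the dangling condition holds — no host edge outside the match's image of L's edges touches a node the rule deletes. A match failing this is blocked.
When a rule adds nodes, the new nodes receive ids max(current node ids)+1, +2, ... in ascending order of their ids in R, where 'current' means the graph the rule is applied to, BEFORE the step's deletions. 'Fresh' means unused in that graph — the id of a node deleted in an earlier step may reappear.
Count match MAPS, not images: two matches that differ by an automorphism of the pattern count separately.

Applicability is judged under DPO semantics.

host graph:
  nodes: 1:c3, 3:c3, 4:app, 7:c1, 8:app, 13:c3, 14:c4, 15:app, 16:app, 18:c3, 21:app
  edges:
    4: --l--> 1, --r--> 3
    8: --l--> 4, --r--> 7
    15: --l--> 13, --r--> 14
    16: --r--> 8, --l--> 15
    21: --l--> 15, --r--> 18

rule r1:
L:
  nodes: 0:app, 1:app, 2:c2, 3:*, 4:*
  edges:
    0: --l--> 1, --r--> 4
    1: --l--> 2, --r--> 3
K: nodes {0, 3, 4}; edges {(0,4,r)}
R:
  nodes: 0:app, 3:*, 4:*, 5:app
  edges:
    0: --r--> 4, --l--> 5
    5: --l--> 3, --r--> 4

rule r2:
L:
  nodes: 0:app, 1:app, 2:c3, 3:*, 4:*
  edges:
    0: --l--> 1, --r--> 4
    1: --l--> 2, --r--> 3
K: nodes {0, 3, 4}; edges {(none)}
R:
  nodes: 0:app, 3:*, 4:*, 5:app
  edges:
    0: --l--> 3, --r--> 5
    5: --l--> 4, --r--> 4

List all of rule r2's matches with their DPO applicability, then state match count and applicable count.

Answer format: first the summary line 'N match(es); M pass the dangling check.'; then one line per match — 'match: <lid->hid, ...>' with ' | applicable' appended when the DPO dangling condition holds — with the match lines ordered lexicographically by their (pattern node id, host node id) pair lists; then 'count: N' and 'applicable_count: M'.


3 match(es); 1 pass the dangling check.
match: 0->8, 1->4, 2->1, 3->3, 4->7 | applicable
match: 0->16, 1->15, 2->13, 3->14, 4->8
match: 0->21, 1->15, 2->13, 3->14, 4->18
count: 3
applicable_count: 1


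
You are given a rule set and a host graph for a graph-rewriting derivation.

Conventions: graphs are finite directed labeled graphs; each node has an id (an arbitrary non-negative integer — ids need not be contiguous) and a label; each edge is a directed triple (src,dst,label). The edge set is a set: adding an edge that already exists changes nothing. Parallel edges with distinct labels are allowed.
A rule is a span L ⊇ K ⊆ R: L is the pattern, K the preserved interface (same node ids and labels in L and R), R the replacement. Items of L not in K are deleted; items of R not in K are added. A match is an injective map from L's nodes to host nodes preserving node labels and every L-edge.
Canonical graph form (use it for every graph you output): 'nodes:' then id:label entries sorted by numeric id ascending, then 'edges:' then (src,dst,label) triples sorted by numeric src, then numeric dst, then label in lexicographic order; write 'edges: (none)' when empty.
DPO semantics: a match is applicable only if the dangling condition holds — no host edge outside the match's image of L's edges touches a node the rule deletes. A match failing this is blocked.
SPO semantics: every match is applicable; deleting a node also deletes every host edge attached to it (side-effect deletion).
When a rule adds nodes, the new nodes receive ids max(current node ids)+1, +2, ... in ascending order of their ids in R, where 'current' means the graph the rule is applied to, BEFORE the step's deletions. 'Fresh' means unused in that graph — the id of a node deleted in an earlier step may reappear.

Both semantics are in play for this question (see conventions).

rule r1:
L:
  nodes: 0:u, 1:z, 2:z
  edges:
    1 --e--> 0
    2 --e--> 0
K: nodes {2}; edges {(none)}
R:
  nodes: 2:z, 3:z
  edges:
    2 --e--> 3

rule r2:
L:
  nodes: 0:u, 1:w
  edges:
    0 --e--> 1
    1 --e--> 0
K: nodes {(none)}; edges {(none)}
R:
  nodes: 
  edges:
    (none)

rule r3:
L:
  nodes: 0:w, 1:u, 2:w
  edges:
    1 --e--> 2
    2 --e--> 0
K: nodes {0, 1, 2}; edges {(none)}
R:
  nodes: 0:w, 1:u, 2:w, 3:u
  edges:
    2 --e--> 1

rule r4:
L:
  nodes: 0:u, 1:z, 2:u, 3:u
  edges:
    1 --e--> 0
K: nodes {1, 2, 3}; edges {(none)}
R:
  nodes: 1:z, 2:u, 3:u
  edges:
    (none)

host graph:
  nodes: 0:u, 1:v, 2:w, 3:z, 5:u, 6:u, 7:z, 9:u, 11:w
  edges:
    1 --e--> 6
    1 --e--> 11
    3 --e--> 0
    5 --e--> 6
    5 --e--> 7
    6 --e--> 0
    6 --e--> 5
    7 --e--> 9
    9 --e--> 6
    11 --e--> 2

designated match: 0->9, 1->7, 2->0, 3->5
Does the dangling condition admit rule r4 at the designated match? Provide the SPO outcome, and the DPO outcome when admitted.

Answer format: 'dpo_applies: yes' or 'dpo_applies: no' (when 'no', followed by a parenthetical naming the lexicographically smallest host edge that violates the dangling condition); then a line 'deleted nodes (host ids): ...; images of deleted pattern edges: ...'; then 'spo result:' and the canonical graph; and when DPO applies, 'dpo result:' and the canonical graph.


dpo_applies: no
(the rule deletes node 9, which keeps host edge (9,6,e) outside the match image — the dangling condition fails, DPO blocks; SPO proceeds and side-deletes such edges)
deleted nodes (host ids): 9; images of deleted pattern edges: (7,9,e)
spo result:
nodes: 0:u, 1:v, 2:w, 3:z, 5:u, 6:u, 7:z, 11:w
edges: (1,6,e); (1,11,e); (3,0,e); (5,6,e); (5,7,e); (6,0,e); (6,5,e); (11,2,e)


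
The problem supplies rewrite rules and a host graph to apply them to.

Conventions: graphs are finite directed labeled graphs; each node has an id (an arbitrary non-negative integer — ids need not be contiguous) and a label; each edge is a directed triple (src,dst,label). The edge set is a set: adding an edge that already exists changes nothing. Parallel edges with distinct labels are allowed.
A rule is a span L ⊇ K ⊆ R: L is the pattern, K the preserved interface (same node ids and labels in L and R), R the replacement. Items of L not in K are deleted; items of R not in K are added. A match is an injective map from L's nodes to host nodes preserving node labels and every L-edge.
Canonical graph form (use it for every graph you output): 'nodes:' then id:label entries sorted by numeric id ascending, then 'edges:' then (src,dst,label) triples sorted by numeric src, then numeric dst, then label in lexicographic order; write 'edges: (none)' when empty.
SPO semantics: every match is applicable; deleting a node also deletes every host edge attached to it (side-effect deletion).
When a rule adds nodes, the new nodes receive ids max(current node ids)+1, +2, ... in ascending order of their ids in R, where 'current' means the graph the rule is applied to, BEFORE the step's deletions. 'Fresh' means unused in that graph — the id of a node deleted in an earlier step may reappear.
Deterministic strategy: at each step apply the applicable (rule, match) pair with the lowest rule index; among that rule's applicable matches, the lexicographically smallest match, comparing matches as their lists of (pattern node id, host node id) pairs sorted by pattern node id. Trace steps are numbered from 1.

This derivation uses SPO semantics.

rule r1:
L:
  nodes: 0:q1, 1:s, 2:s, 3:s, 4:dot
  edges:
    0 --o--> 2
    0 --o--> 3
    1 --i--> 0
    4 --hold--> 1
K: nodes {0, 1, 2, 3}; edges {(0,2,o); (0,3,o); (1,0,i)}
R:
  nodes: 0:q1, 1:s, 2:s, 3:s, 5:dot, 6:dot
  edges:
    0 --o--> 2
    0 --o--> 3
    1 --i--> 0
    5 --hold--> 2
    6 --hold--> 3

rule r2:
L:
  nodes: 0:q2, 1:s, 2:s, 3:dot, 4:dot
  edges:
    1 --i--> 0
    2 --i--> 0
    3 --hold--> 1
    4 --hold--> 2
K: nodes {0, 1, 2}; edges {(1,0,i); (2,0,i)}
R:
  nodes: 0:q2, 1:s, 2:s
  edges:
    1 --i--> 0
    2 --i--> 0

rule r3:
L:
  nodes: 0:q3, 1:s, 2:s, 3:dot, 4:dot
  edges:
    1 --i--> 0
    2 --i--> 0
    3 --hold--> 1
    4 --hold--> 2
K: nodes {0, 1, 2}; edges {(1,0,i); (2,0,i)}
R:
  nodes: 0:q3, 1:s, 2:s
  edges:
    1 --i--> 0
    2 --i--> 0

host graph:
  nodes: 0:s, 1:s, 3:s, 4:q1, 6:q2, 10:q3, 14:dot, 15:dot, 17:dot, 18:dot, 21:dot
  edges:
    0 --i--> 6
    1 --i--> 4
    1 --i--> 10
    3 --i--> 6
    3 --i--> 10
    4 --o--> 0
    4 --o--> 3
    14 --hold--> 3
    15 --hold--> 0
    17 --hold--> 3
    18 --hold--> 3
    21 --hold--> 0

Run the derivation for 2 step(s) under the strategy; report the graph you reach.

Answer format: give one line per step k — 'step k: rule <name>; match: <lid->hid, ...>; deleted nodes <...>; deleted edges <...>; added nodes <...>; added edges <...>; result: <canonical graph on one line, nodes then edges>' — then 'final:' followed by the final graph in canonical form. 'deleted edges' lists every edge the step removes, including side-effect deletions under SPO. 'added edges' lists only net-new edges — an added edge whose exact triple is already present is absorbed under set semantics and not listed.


step 1: rule r2; match: 0->6, 1->0, 2->3, 3->15, 4->14; deleted nodes 14, 15; deleted edges (14,3,hold); (15,0,hold); added nodes (none); added edges (none); result: nodes: 0:s, 1:s, 3:s, 4:q1, 6:q2, 10:q3, 17:dot, 18:dot, 21:dot edges: (0,6,i); (1,4,i); (1,10,i); (3,6,i); (3,10,i); (4,0,o); (4,3,o); (17,3,hold); (18,3,hold); (21,0,hold)
step 2: rule r2; match: 0->6, 1->0, 2->3, 3->21, 4->17; deleted nodes 17, 21; deleted edges (17,3,hold); (21,0,hold); added nodes (none); added edges (none); result: nodes: 0:s, 1:s, 3:s, 4:q1, 6:q2, 10:q3, 18:dot edges: (0,6,i); (1,4,i); (1,10,i); (3,6,i); (3,10,i); (4,0,o); (4,3,o); (18,3,hold)
final:
nodes: 0:s, 1:s, 3:s, 4:q1, 6:q2, 10:q3, 18:dot
edges: (0,6,i); (1,4,i); (1,10,i); (3,6,i); (3,10,i); (4,0,o); (4,3,o); (18,3,hold)
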